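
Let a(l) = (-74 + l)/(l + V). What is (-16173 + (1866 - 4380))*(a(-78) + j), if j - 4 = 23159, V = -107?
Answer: -80079531909/185 ≈ -4.3286e+8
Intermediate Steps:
a(l) = (-74 + l)/(-107 + l) (a(l) = (-74 + l)/(l - 107) = (-74 + l)/(-107 + l))
j = 23163 (j = 4 + 23159 = 23163)
(-16173 + (1866 - 4380))*(a(-78) + j) = (-16173 + (1866 - 4380))*((-74 - 78)/(-107 - 78) + 23163) = (-16173 - 2514)*(-152/(-185) + 23163) = -18687*(-1/185*(-152) + 23163) = -18687*(152/185 + 23163) = -18687*4285307/185 = -80079531909/185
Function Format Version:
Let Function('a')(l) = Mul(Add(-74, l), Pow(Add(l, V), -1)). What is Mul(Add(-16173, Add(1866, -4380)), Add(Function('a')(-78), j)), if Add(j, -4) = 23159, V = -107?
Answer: Rational(-80079531909, 185) ≈ -4.3286e+8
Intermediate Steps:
Function('a')(l) = Mul(Pow(Add(-107, l), -1), Add(-74, l)) (Function('a')(l) = Mul(Add(-74, l), Pow(Add(l, -107), -1)) = Mul(Add(-74, l), Pow(Add(-107, l), -1)) = Mul(Pow(Add(-107, l), -1), Add(-74, l)))
j = 23163 (j = Add(4, 23159) = 23163)
Mul(Add(-16173, Add(1866, -4380)), Add(Function('a')(-78), j)) = Mul(Add(-16173, Add(1866, -4380)), Add(Mul(Pow(Add(-107, -78), -1), Add(-74, -78)), 23163)) = Mul(Add(-16173, -2514), Add(Mul(Pow(-185, -1), -152), 23163)) = Mul(-18687, Add(Mul(Rational(-1, 185), -152), 23163)) = Mul(-18687, Add(Rational(152, 185), 23163)) = Mul(-18687, Rational(4285307, 185)) = Rational(-80079531909, 185)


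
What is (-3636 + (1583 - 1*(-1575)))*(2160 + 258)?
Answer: -1155804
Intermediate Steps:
(-3636 + (1583 - 1*(-1575)))*(2160 + 258) = (-3636 + (1583 + 1575))*2418 = (-3636 + 3158)*2418 = -478*2418 = -1155804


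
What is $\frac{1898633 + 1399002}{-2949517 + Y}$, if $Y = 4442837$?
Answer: $\frac{659527}{298664} \approx 2.2083$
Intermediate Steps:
$\frac{1898633 + 1399002}{-2949517 + Y} = \frac{1898633 + 1399002}{-2949517 + 4442837} = \frac{3297635}{1493320} = 3297635 \cdot \frac{1}{1493320} = \frac{659527}{298664}$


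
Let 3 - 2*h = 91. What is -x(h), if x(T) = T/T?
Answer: -1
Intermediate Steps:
h = -44 (h = 3/2 - 1/2*91 = 3/2 - 91/2 = -44)
x(T) = 1
-x(h) = -1*1 = -1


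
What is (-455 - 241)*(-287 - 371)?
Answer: 457968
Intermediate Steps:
(-455 - 241)*(-287 - 371) = -696*(-658) = 457968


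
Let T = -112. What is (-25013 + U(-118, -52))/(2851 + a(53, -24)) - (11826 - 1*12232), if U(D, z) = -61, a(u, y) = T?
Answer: 362320/913 ≈ 396.85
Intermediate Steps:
a(u, y) = -112
(-25013 + U(-118, -52))/(2851 + a(53, -24)) - (11826 - 1*12232) = (-25013 - 61)/(2851 - 112) - (11826 - 1*12232) = -25074/2739 - (11826 - 12232) = -25074*1/2739 - 1*(-406) = -8358/913 + 406 = 362320/913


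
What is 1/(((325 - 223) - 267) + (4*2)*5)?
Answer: -1/125 ≈ -0.0080000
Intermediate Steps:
1/(((325 - 223) - 267) + (4*2)*5) = 1/((102 - 267) + 8*5) = 1/(-165 + 40) = 1/(-125) = -1/125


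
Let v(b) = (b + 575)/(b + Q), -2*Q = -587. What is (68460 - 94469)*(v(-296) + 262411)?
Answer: -34110725473/5 ≈ -6.8221e+9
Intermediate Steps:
Q = 587/2 (Q = -1/2*(-587) = 587/2 ≈ 293.50)
v(b) = (575 + b)/(587/2 + b) (v(b) = (b + 575)/(b + 587/2) = (575 + b)/(587/2 + b))
(68460 - 94469)*(v(-296) + 262411) = (68460 - 94469)*(2*(575 - 296)/(587 + 2*(-296)) + 262411) = -26009*(2*279/(587 - 592) + 262411) = -26009*(2*279/(-5) + 262411) = -26009*(2*(-1/5)*279 + 262411) = -26009*(-558/5 + 262411) = -26009*1311497/5 = -34110725473/5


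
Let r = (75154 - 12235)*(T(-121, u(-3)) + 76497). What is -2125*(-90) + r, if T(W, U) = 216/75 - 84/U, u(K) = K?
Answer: 120381223293/25 ≈ 4.8152e+9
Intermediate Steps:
T(W, U) = 72/25 - 84/U (T(W, U) = 216*(1/75) - 84/U = 72/25 - 84/U)
r = 120376442043/25 (r = (75154 - 12235)*((72/25 - 84/(-3)) + 76497) = 62919*((72/25 - 84*(-1/3)) + 76497) = 62919*((72/25 + 28) + 76497) = 62919*(772/25 + 76497) = 62919*(1913197/25) = 120376442043/25 ≈ 4.8151e+9)
-2125*(-90) + r = -2125*(-90) + 120376442043/25 = 191250 + 120376442043/25 = 120381223293/25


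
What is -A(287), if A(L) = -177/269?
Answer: 177/269 ≈ 0.65799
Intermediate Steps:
A(L) = -177/269 (A(L) = -177*1/269 = -177/269)
-A(287) = -1*(-177/269) = 177/269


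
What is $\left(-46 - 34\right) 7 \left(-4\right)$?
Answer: $2240$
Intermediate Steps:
$\left(-46 - 34\right) 7 \left(-4\right) = \left(-80\right) \left(-28\right) = 2240$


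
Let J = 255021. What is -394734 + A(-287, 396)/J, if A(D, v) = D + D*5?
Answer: -33555153712/85007 ≈ -3.9473e+5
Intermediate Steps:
A(D, v) = 6*D (A(D, v) = D + 5*D = 6*D)
-394734 + A(-287, 396)/J = -394734 + (6*(-287))/255021 = -394734 - 1722*1/255021 = -394734 - 574/85007 = -33555153712/85007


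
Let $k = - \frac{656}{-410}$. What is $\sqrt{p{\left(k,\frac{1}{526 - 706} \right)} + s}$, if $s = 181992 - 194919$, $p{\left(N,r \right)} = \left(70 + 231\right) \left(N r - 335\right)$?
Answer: $\frac{2 i \sqrt{6399263}}{15} \approx 337.29 i$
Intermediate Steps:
$k = \frac{8}{5}$ ($k = \left(-656\right) \left(- \frac{1}{410}\right) = \frac{8}{5} \approx 1.6$)
$p{\left(N,r \right)} = -100835 + 301 N r$ ($p{\left(N,r \right)} = 301 \left(-335 + N r\right) = -100835 + 301 N r$)
$s = -12927$ ($s = 181992 - 194919 = -12927$)
$\sqrt{p{\left(k,\frac{1}{526 - 706} \right)} + s} = \sqrt{\left(-100835 + 301 \cdot \frac{8}{5} \frac{1}{526 - 706}\right) - 12927} = \sqrt{\left(-100835 + 301 \cdot \frac{8}{5} \frac{1}{-180}\right) - 12927} = \sqrt{\left(-100835 + 301 \cdot \frac{8}{5} \left(- \frac{1}{180}\right)\right) - 12927} = \sqrt{\left(-100835 - \frac{602}{225}\right) - 12927} = \sqrt{- \frac{22688477}{225} - 12927} = \sqrt{- \frac{25597052}{225}} = \frac{2 i \sqrt{6399263}}{15}$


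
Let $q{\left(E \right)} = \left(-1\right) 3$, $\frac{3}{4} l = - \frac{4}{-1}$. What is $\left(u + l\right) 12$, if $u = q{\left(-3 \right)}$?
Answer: $28$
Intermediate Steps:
$l = \frac{16}{3}$ ($l = \frac{4 \left(- \frac{4}{-1}\right)}{3} = \frac{4 \left(\left(-4\right) \left(-1\right)\right)}{3} = \frac{4}{3} \cdot 4 = \frac{16}{3} \approx 5.3333$)
$q{\left(E \right)} = -3$
$u = -3$
$\left(u + l\right) 12 = \left(-3 + \frac{16}{3}\right) 12 = \frac{7}{3} \cdot 12 = 28$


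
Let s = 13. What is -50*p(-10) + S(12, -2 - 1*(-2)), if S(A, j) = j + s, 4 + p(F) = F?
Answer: 713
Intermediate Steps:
p(F) = -4 + F
S(A, j) = 13 + j (S(A, j) = j + 13 = 13 + j)
-50*p(-10) + S(12, -2 - 1*(-2)) = -50*(-4 - 10) + (13 + (-2 - 1*(-2))) = -50*(-14) + (13 + (-2 + 2)) = 700 + (13 + 0) = 700 + 13 = 713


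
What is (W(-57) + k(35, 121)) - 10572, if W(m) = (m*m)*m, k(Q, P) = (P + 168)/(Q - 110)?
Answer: -14682664/75 ≈ -1.9577e+5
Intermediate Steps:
k(Q, P) = (168 + P)/(-110 + Q)
W(m) = m**3 (W(m) = m**2*m = m**3)
(W(-57) + k(35, 121)) - 10572 = ((-57)**3 + (168 + 121)/(-110 + 35)) - 10572 = (-185193 + 289/(-75)) - 10572 = (-185193 - 1/75*289) - 10572 = (-185193 - 289/75) - 10572 = -13889764/75 - 10572 = -14682664/75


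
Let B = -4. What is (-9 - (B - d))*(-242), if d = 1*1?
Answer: 968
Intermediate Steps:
d = 1
(-9 - (B - d))*(-242) = (-9 - (-4 - 1*1))*(-242) = (-9 - (-4 - 1))*(-242) = (-9 - 1*(-5))*(-242) = (-9 + 5)*(-242) = -4*(-242) = 968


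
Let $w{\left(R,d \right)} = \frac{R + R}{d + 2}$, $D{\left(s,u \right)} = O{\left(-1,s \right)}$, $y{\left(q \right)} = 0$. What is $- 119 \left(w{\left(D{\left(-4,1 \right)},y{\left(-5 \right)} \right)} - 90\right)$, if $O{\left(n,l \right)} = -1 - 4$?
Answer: $11305$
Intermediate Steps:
$O{\left(n,l \right)} = -5$ ($O{\left(n,l \right)} = -1 - 4 = -5$)
$D{\left(s,u \right)} = -5$
$w{\left(R,d \right)} = \frac{2 R}{2 + d}$
$- 119 \left(w{\left(D{\left(-4,1 \right)},y{\left(-5 \right)} \right)} - 90\right) = - 119 \left(2 \left(-5\right) \frac{1}{2 + 0} - 90\right) = - 119 \left(2 \left(-5\right) \frac{1}{2} - 90\right) = - 119 \left(-5 - 90\right) = \left(-119\right) \left(-95\right) = 11305$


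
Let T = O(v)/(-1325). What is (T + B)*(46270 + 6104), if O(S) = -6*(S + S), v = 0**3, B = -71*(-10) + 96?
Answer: 42213444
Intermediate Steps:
B = 806 (B = 710 + 96 = 806)
v = 0
O(S) = -12*S
T = 0 (T = -12*0/(-1325) = 0*(-1/1325) = 0)
(T + B)*(46270 + 6104) = (0 + 806)*(46270 + 6104) = 806*52374 = 42213444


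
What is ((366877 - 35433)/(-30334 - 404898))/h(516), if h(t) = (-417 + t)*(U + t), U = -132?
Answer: -82861/4136444928 ≈ -2.0032e-5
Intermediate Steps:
h(t) = (-417 + t)*(-132 + t)
((366877 - 35433)/(-30334 - 404898))/h(516) = ((366877 - 35433)/(-30334 - 404898))/(55044 + 516**2 - 549*516) = (331444/(-435232))/(55044 + 266256 - 283284) = (331444*(-1/435232))/38016 = -82861/108808*1/38016 = -82861/4136444928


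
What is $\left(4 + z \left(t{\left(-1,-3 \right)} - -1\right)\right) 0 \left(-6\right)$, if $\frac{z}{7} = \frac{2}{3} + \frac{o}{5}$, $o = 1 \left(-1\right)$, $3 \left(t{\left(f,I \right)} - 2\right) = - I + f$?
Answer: $0$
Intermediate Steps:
$t{\left(f,I \right)} = 2 - \frac{I}{3} + \frac{f}{3}$ ($t{\left(f,I \right)} = 2 + \frac{- I + f}{3} = 2 + \frac{f - I}{3} = 2 - \left(- \frac{f}{3} + \frac{I}{3}\right) = 2 - \frac{I}{3} + \frac{f}{3}$)
$o = -1$
$z = \frac{49}{15}$ ($z = 7 \left(\frac{2}{3} - \frac{1}{5}\right) = 7 \cdot \frac{7}{15} = \frac{49}{15} \approx 3.2667$)
$\left(4 + z \left(t{\left(-1,-3 \right)} - -1\right)\right) 0 \left(-6\right) = \left(4 + \frac{49 \left(\left(2 - -1 + \frac{1}{3} \left(-1\right)\right) - -1\right)}{15}\right) 0 \left(-6\right) = \left(4 + \frac{49 \left(\left(2 + 1 - \frac{1}{3}\right) + 1\right)}{15}\right) 0 \left(-6\right) = \left(4 + \frac{49 \left(\frac{8}{3} + 1\right)}{15}\right) 0 \left(-6\right) = \left(4 + \frac{49}{15} \cdot \frac{11}{3}\right) 0 \left(-6\right) = \left(4 + \frac{539}{45}\right) 0 \left(-6\right) = \frac{719}{45} \cdot 0 \left(-6\right) = 0 \left(-6\right) = 0$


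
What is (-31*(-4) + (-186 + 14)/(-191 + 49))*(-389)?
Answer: -3458210/71 ≈ -48707.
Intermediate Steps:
(-31*(-4) + (-186 + 14)/(-191 + 49))*(-389) = (124 - 172/(-142))*(-389) = (124 - 172*(-1/142))*(-389) = (124 + 86/71)*(-389) = (8890/71)*(-389) = -3458210/71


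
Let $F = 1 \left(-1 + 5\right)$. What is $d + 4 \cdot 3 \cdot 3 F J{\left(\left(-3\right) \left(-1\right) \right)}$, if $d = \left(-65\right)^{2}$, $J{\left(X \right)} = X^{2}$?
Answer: $5521$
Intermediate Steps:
$d = 4225$
$F = 4$ ($F = 1 \cdot 4 = 4$)
$d + 4 \cdot 3 \cdot 3 F J{\left(\left(-3\right) \left(-1\right) \right)} = 4225 + 4 \cdot 3 \cdot 3 \cdot 4 \left(\left(-3\right) \left(-1\right)\right)^{2} = 4225 + 12 \cdot 3 \cdot 4 \cdot 3^{2} = 4225 + 36 \cdot 4 \cdot 9 = 4225 + 144 \cdot 9 = 4225 + 1296 = 5521$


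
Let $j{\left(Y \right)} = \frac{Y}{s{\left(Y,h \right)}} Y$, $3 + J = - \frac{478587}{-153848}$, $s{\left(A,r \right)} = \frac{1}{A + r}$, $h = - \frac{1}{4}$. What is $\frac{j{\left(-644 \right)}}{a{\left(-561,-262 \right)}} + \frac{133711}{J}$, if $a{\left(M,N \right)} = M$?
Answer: $\frac{5364736004444}{3187041} \approx 1.6833 \cdot 10^{6}$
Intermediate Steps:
$h = - \frac{1}{4}$ ($h = \left(-1\right) \frac{1}{4} = - \frac{1}{4} \approx -0.25$)
$J = \frac{17043}{153848}$ ($J = -3 - \frac{478587}{-153848} = -3 - - \frac{478587}{153848} = -3 + \frac{478587}{153848} = \frac{17043}{153848} \approx 0.11078$)
$j{\left(Y \right)} = Y^{2} \left(- \frac{1}{4} + Y\right)$ ($j{\left(Y \right)} = \frac{Y}{\frac{1}{Y - \frac{1}{4}}} Y = \frac{Y}{\frac{1}{- \frac{1}{4} + Y}} Y = Y \left(- \frac{1}{4} + Y\right) Y = Y^{2} \left(- \frac{1}{4} + Y\right)$)
$\frac{j{\left(-644 \right)}}{a{\left(-561,-262 \right)}} + \frac{133711}{J} = \frac{\left(-644\right)^{2} \left(- \frac{1}{4} - 644\right)}{-561} + \frac{133711}{\frac{17043}{153848}} = 414736 \left(- \frac{2577}{4}\right) \left(- \frac{1}{561}\right) + 133711 \cdot \frac{153848}{17043} = \left(-267193668\right) \left(- \frac{1}{561}\right) + \frac{20571169928}{17043} = \frac{89064556}{187} + \frac{20571169928}{17043} = \frac{5364736004444}{3187041}$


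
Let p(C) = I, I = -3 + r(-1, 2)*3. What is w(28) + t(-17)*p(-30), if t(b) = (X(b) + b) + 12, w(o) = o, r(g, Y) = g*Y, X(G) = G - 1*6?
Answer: 280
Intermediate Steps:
X(G) = -6 + G (X(G) = G - 6 = -6 + G)
r(g, Y) = Y*g
I = -9 (I = -3 + (2*(-1))*3 = -3 - 2*3 = -3 - 6 = -9)
p(C) = -9
t(b) = 6 + 2*b (t(b) = ((-6 + b) + b) + 12 = (-6 + 2*b) + 12 = 6 + 2*b)
w(28) + t(-17)*p(-30) = 28 + (6 + 2*(-17))*(-9) = 28 + (6 - 34)*(-9) = 28 - 28*(-9) = 28 + 252 = 280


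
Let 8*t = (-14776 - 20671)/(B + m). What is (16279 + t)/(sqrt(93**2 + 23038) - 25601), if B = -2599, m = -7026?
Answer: -32091325761647/50464222578000 - 1253518447*sqrt(31687)/50464222578000 ≈ -0.64034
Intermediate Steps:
t = 35447/77000 (t = ((-14776 - 20671)/(-2599 - 7026))/8 = (-35447/(-9625))/8 = (-35447*(-1/9625))/8 = (1/8)*(35447/9625) = 35447/77000 ≈ 0.46035)
(16279 + t)/(sqrt(93**2 + 23038) - 25601) = (16279 + 35447/77000)/(sqrt(93**2 + 23038) - 25601) = 1253518447/(77000*(sqrt(8649 + 23038) - 25601)) = 1253518447/(77000*(sqrt(31687) - 25601)) = 1253518447/(77000*(-25601 + sqrt(31687)))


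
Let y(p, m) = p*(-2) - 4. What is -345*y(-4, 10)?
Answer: -1380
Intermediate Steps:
y(p, m) = -4 - 2*p (y(p, m) = -2*p - 4 = -4 - 2*p)
-345*y(-4, 10) = -345*(-4 - 2*(-4)) = -345*(-4 + 8) = -345*4 = -1380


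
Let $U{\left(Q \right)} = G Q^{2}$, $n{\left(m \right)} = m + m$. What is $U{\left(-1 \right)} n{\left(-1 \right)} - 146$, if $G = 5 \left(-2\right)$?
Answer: $-126$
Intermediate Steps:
$G = -10$
$n{\left(m \right)} = 2 m$
$U{\left(Q \right)} = - 10 Q^{2}$
$U{\left(-1 \right)} n{\left(-1 \right)} - 146 = - 10 \left(-1\right)^{2} \cdot 2 \left(-1\right) - 146 = \left(-10\right) 1 \left(-2\right) - 146 = \left(-10\right) \left(-2\right) - 146 = 20 - 146 = -126$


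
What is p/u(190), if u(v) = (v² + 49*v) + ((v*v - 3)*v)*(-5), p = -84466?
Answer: 42233/17123370 ≈ 0.0024664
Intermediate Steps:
u(v) = v² + 49*v - 5*v*(-3 + v²) (u(v) = (v² + 49*v) + ((v² - 3)*v)*(-5) = (v² + 49*v) + ((-3 + v²)*v)*(-5) = (v² + 49*v) + (v*(-3 + v²))*(-5) = (v² + 49*v) - 5*v*(-3 + v²) = v² + 49*v - 5*v*(-3 + v²))
p/u(190) = -84466*1/(190*(64 + 190 - 5*190²)) = -84466*1/(190*(64 + 190 - 5*36100)) = -84466*1/(190*(64 + 190 - 180500)) = -84466/(190*(-180246)) = -84466/(-34246740) = -84466*(-1/34246740) = 42233/17123370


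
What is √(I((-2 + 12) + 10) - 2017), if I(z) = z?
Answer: I*√1997 ≈ 44.688*I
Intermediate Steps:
√(I((-2 + 12) + 10) - 2017) = √(((-2 + 12) + 10) - 2017) = √((10 + 10) - 2017) = √(20 - 2017) = √(-1997) = I*√1997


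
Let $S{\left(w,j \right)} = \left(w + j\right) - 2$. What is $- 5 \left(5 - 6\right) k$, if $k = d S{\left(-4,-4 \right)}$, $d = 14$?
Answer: $-700$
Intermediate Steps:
$S{\left(w,j \right)} = -2 + j + w$ ($S{\left(w,j \right)} = \left(j + w\right) - 2 = -2 + j + w$)
$k = -140$ ($k = 14 \left(-2 - 4 - 4\right) = 14 \left(-10\right) = -140$)
$- 5 \left(5 - 6\right) k = - 5 \left(5 - 6\right) \left(-140\right) = \left(-5\right) \left(-1\right) \left(-140\right) = 5 \left(-140\right) = -700$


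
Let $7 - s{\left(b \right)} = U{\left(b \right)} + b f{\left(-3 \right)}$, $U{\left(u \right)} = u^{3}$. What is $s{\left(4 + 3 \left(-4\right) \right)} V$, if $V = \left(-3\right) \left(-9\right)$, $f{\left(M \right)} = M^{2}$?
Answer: $15957$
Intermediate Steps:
$s{\left(b \right)} = 7 - b^{3} - 9 b$ ($s{\left(b \right)} = 7 - \left(b^{3} + b \left(-3\right)^{2}\right) = 7 - \left(b^{3} + b 9\right) = 7 - \left(b^{3} + 9 b\right) = 7 - b^{3} - 9 b$)
$V = 27$
$s{\left(4 + 3 \left(-4\right) \right)} V = \left(7 - \left(4 + 3 \left(-4\right)\right)^{3} - 9 \left(4 + 3 \left(-4\right)\right)\right) 27 = \left(7 - \left(4 - 12\right)^{3} - 9 \left(4 - 12\right)\right) 27 = \left(7 - \left(-8\right)^{3} - -72\right) 27 = \left(7 - -512 + 72\right) 27 = \left(7 + 512 + 72\right) 27 = 591 \cdot 27 = 15957$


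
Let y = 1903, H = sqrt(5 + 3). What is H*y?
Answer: 3806*sqrt(2) ≈ 5382.5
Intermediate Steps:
H = 2*sqrt(2) (H = sqrt(8) = 2*sqrt(2) ≈ 2.8284)
H*y = (2*sqrt(2))*1903 = 3806*sqrt(2)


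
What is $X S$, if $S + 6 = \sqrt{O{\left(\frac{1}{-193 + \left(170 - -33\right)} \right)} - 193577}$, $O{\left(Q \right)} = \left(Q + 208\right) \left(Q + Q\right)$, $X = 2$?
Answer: $-12 + \frac{i \sqrt{19353538}}{5} \approx -12.0 + 879.85 i$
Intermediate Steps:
$O{\left(Q \right)} = 2 Q \left(208 + Q\right)$ ($O{\left(Q \right)} = \left(208 + Q\right) 2 Q = 2 Q \left(208 + Q\right)$)
$S = -6 + \frac{i \sqrt{19353538}}{10}$ ($S = -6 + \sqrt{\frac{2 \left(208 + \frac{1}{-193 + \left(170 - -33\right)}\right)}{-193 + \left(170 - -33\right)} - 193577} = -6 + \sqrt{\frac{2 \left(208 + \frac{1}{-193 + \left(170 + 33\right)}\right)}{-193 + \left(170 + 33\right)} - 193577} = -6 + \sqrt{\frac{2 \left(208 + \frac{1}{-193 + 203}\right)}{-193 + 203} - 193577} = -6 + \sqrt{\frac{2 \left(208 + \frac{1}{10}\right)}{10} - 193577} = -6 + \sqrt{2 \cdot \frac{1}{10} \left(208 + \frac{1}{10}\right) - 193577} = -6 + \sqrt{2 \cdot \frac{1}{10} \cdot \frac{2081}{10} - 193577} = -6 + \sqrt{\frac{2081}{50} - 193577} = -6 + \sqrt{- \frac{9676769}{50}} = -6 + \frac{i \sqrt{19353538}}{10} \approx -6.0 + 439.93 i$)
$X S = 2 \left(-6 + \frac{i \sqrt{19353538}}{10}\right) = -12 + \frac{i \sqrt{19353538}}{5}$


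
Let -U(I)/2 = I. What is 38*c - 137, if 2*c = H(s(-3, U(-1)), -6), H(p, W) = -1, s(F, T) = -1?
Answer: -156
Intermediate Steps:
U(I) = -2*I
c = -½ (c = (½)*(-1) = -½ ≈ -0.50000)
38*c - 137 = 38*(-½) - 137 = -19 - 137 = -156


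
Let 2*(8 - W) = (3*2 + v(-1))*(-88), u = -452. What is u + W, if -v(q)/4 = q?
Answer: -4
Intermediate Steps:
v(q) = -4*q
W = 448 (W = 8 - (3*2 - 4*(-1))*(-88)/2 = 8 - (6 + 4)*(-88)/2 = 8 - 5*(-88) = 8 - 1/2*(-880) = 8 + 440 = 448)
u + W = -452 + 448 = -4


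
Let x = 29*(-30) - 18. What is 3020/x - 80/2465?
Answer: -375767/109446 ≈ -3.4334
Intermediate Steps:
x = -888 (x = -870 - 18 = -888)
3020/x - 80/2465 = 3020/(-888) - 80/2465 = 3020*(-1/888) - 80*1/2465 = -755/222 - 16/493 = -375767/109446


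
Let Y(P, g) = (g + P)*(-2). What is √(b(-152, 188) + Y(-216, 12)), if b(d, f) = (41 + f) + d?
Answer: √485 ≈ 22.023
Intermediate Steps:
b(d, f) = 41 + d + f
Y(P, g) = -2*P - 2*g (Y(P, g) = (P + g)*(-2) = -2*P - 2*g)
√(b(-152, 188) + Y(-216, 12)) = √((41 - 152 + 188) + (-2*(-216) - 2*12)) = √(77 + (432 - 24)) = √(77 + 408) = √485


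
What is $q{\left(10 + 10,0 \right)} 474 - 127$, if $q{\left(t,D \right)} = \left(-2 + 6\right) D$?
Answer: $-127$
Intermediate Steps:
$q{\left(t,D \right)} = 4 D$
$q{\left(10 + 10,0 \right)} 474 - 127 = 4 \cdot 0 \cdot 474 - 127 = 0 \cdot 474 - 127 = 0 - 127 = -127$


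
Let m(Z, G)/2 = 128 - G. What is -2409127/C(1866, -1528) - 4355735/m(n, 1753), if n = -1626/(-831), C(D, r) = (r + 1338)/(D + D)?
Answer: 584422579453/12350 ≈ 4.7322e+7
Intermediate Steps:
C(D, r) = (1338 + r)/(2*D) (C(D, r) = (1338 + r)/((2*D)) = (1338 + r)*(1/(2*D)) = (1338 + r)/(2*D))
n = 542/277 (n = -1626*(-1/831) = 542/277 ≈ 1.9567)
m(Z, G) = 256 - 2*G (m(Z, G) = 2*(128 - G) = 256 - 2*G)
-2409127/C(1866, -1528) - 4355735/m(n, 1753) = -2409127*3732/(1338 - 1528) - 4355735/(256 - 2*1753) = -2409127/((1/2)*(1/1866)*(-190)) - 4355735/(256 - 3506) = -2409127/(-95/1866) - 4355735/(-3250) = -2409127*(-1866/95) - 4355735*(-1/3250) = 4495430982/95 + 871147/650 = 584422579453/12350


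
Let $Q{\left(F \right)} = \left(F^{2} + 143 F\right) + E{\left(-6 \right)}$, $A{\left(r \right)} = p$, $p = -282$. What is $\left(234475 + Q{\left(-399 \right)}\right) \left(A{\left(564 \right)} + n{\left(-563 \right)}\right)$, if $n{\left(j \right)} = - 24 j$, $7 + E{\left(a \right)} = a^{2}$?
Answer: $4453853040$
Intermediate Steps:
$E{\left(a \right)} = -7 + a^{2}$
$A{\left(r \right)} = -282$
$Q{\left(F \right)} = 29 + F^{2} + 143 F$ ($Q{\left(F \right)} = \left(F^{2} + 143 F\right) - \left(7 - \left(-6\right)^{2}\right) = \left(F^{2} + 143 F\right) + \left(-7 + 36\right) = \left(F^{2} + 143 F\right) + 29 = 29 + F^{2} + 143 F$)
$\left(234475 + Q{\left(-399 \right)}\right) \left(A{\left(564 \right)} + n{\left(-563 \right)}\right) = \left(234475 + \left(29 + \left(-399\right)^{2} + 143 \left(-399\right)\right)\right) \left(-282 - -13512\right) = \left(234475 + \left(29 + 159201 - 57057\right)\right) \left(-282 + 13512\right) = \left(234475 + 102173\right) 13230 = 336648 \cdot 13230 = 4453853040$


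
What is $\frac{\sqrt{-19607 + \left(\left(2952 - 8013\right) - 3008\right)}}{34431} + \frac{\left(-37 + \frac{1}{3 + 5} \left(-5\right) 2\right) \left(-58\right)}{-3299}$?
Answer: $- \frac{4437}{6598} + \frac{2 i \sqrt{6919}}{34431} \approx -0.67248 + 0.0048317 i$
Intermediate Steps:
$\frac{\sqrt{-19607 + \left(\left(2952 - 8013\right) - 3008\right)}}{34431} + \frac{\left(-37 + \frac{1}{3 + 5} \left(-5\right) 2\right) \left(-58\right)}{-3299} = \sqrt{-19607 - 8069} \cdot \frac{1}{34431} + \left(-37 + \frac{1}{8} \left(-5\right) 2\right) \left(-58\right) \left(- \frac{1}{3299}\right) = \sqrt{-27676} \cdot \frac{1}{34431} + \left(-37 - \frac{5}{4}\right) \left(-58\right) \left(- \frac{1}{3299}\right) = 2 i \sqrt{6919} \cdot \frac{1}{34431} + \left(-37 - \frac{5}{4}\right) \left(-58\right) \left(- \frac{1}{3299}\right) = \frac{2 i \sqrt{6919}}{34431} + \left(- \frac{153}{4}\right) \left(-58\right) \left(- \frac{1}{3299}\right) = \frac{2 i \sqrt{6919}}{34431} + \frac{4437}{2} \left(- \frac{1}{3299}\right) = \frac{2 i \sqrt{6919}}{34431} - \frac{4437}{6598} = - \frac{4437}{6598} + \frac{2 i \sqrt{6919}}{34431}$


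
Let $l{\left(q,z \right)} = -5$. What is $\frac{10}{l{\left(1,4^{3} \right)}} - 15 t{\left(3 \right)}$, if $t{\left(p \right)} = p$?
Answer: $-47$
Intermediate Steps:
$\frac{10}{l{\left(1,4^{3} \right)}} - 15 t{\left(3 \right)} = \frac{10}{-5} - 45 = 10 \left(- \frac{1}{5}\right) - 45 = -2 - 45 = -47$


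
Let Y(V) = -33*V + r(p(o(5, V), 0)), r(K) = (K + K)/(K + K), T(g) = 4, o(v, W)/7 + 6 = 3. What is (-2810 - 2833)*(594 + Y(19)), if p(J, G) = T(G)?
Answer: 180576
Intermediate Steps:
o(v, W) = -21 (o(v, W) = -42 + 7*3 = -42 + 21 = -21)
p(J, G) = 4
r(K) = 1 (r(K) = (2*K)/((2*K)) = (2*K)*(1/(2*K)) = 1)
Y(V) = 1 - 33*V (Y(V) = -33*V + 1 = 1 - 33*V)
(-2810 - 2833)*(594 + Y(19)) = (-2810 - 2833)*(594 + (1 - 33*19)) = -5643*(594 + (1 - 627)) = -5643*(594 - 626) = -5643*(-32) = 180576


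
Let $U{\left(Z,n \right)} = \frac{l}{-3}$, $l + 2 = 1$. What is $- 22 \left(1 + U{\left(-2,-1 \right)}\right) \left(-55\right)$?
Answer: $\frac{4840}{3} \approx 1613.3$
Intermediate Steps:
$l = -1$ ($l = -2 + 1 = -1$)
$U{\left(Z,n \right)} = \frac{1}{3}$ ($U{\left(Z,n \right)} = - \frac{1}{-3} = \left(-1\right) \left(- \frac{1}{3}\right) = \frac{1}{3}$)
$- 22 \left(1 + U{\left(-2,-1 \right)}\right) \left(-55\right) = - 22 \left(1 + \frac{1}{3}\right) \left(-55\right) = \left(-22\right) \frac{4}{3} \left(-55\right) = \left(- \frac{88}{3}\right) \left(-55\right) = \frac{4840}{3}$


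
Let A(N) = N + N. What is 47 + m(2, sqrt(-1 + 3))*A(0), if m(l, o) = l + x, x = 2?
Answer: 47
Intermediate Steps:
m(l, o) = 2 + l (m(l, o) = l + 2 = 2 + l)
A(N) = 2*N
47 + m(2, sqrt(-1 + 3))*A(0) = 47 + (2 + 2)*(2*0) = 47 + 4*0 = 47 + 0 = 47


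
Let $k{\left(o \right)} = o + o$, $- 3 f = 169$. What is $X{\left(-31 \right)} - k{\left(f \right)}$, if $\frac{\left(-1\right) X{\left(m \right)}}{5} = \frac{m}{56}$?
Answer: $\frac{19393}{168} \approx 115.43$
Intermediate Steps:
$X{\left(m \right)} = - \frac{5 m}{56}$ ($X{\left(m \right)} = - 5 \frac{m}{56} = - \frac{5 m}{56}$)
$f = - \frac{169}{3}$ ($f = \left(- \frac{1}{3}\right) 169 = - \frac{169}{3} \approx -56.333$)
$k{\left(o \right)} = 2 o$
$X{\left(-31 \right)} - k{\left(f \right)} = \left(- \frac{5}{56}\right) \left(-31\right) - 2 \left(- \frac{169}{3}\right) = \frac{155}{56} - - \frac{338}{3} = \frac{155}{56} + \frac{338}{3} = \frac{19393}{168}$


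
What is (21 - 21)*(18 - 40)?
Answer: 0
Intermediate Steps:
(21 - 21)*(18 - 40) = 0*(-22) = 0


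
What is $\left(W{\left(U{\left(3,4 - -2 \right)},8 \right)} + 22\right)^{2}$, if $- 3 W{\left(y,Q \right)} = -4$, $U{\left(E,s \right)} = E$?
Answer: $\frac{4900}{9} \approx 544.44$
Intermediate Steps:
$W{\left(y,Q \right)} = \frac{4}{3}$ ($W{\left(y,Q \right)} = \left(- \frac{1}{3}\right) \left(-4\right) = \frac{4}{3}$)
$\left(W{\left(U{\left(3,4 - -2 \right)},8 \right)} + 22\right)^{2} = \left(\frac{4}{3} + 22\right)^{2} = \left(\frac{70}{3}\right)^{2} = \frac{4900}{9}$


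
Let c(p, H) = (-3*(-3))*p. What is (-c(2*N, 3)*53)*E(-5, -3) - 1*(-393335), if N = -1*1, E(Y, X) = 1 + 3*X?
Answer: 385703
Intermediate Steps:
N = -1
c(p, H) = 9*p
(-c(2*N, 3)*53)*E(-5, -3) - 1*(-393335) = (-9*2*(-1)*53)*(1 + 3*(-3)) - 1*(-393335) = (-9*(-2)*53)*(1 - 9) + 393335 = (-1*(-18)*53)*(-8) + 393335 = (18*53)*(-8) + 393335 = 954*(-8) + 393335 = -7632 + 393335 = 385703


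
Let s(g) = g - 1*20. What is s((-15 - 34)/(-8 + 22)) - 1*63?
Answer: -173/2 ≈ -86.500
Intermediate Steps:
s(g) = -20 + g (s(g) = g - 20 = -20 + g)
s((-15 - 34)/(-8 + 22)) - 1*63 = (-20 + (-15 - 34)/(-8 + 22)) - 1*63 = (-20 - 49/14) - 63 = (-20 - 49*1/14) - 63 = (-20 - 7/2) - 63 = -47/2 - 63 = -173/2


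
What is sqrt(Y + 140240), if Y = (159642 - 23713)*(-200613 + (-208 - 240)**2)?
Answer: sqrt(12509779) ≈ 3536.9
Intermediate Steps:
Y = 12369539 (Y = 135929*(-200613 + (-448)**2) = 135929*(-200613 + 200704) = 135929*91 = 12369539)
sqrt(Y + 140240) = sqrt(12369539 + 140240) = sqrt(12509779)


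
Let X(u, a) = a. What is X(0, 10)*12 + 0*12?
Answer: 120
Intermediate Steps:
X(0, 10)*12 + 0*12 = 10*12 + 0*12 = 120 + 0 = 120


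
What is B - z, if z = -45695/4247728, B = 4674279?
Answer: 19855065833807/4247728 ≈ 4.6743e+6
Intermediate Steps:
z = -45695/4247728 (z = -45695*1/4247728 = -45695/4247728 ≈ -0.010758)
B - z = 4674279 - 1*(-45695/4247728) = 4674279 + 45695/4247728 = 19855065833807/4247728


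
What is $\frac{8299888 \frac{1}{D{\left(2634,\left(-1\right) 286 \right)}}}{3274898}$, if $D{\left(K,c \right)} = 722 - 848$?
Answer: $- \frac{2074972}{103159287} \approx -0.020114$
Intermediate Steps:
$D{\left(K,c \right)} = -126$ ($D{\left(K,c \right)} = 722 - 848 = -126$)
$\frac{8299888 \frac{1}{D{\left(2634,\left(-1\right) 286 \right)}}}{3274898} = \frac{8299888 \frac{1}{-126}}{3274898} = 8299888 \left(- \frac{1}{126}\right) \frac{1}{3274898} = \left(- \frac{4149944}{63}\right) \frac{1}{3274898} = - \frac{2074972}{103159287}$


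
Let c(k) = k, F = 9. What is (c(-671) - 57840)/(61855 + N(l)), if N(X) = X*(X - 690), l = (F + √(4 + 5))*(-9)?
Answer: -58511/148039 ≈ -0.39524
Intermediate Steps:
l = -108 (l = (9 + √(4 + 5))*(-9) = (9 + √9)*(-9) = (9 + 3)*(-9) = 12*(-9) = -108)
N(X) = X*(-690 + X)
(c(-671) - 57840)/(61855 + N(l)) = (-671 - 57840)/(61855 - 108*(-690 - 108)) = -58511/(61855 - 108*(-798)) = -58511/(61855 + 86184) = -58511/148039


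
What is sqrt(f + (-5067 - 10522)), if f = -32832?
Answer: I*sqrt(48421) ≈ 220.05*I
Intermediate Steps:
sqrt(f + (-5067 - 10522)) = sqrt(-32832 + (-5067 - 10522)) = sqrt(-32832 - 15589) = sqrt(-48421) = I*sqrt(48421)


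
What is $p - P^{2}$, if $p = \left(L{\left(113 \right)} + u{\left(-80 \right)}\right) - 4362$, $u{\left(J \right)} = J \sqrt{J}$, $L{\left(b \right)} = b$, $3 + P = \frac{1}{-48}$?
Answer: $- \frac{9810721}{2304} - 320 i \sqrt{5} \approx -4258.1 - 715.54 i$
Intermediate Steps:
$P = - \frac{145}{48}$ ($P = -3 + \frac{1}{-48} = -3 - \frac{1}{48} = - \frac{145}{48} \approx -3.0208$)
$u{\left(J \right)} = J^{\frac{3}{2}}$
$p = -4249 - 320 i \sqrt{5}$ ($p = \left(113 + \left(-80\right)^{\frac{3}{2}}\right) - 4362 = \left(113 - 320 i \sqrt{5}\right) - 4362 = -4249 - 320 i \sqrt{5} \approx -4249.0 - 715.54 i$)
$p - P^{2} = \left(-4249 - 320 i \sqrt{5}\right) - \left(- \frac{145}{48}\right)^{2} = \left(-4249 - 320 i \sqrt{5}\right) - \frac{21025}{2304} = - \frac{9810721}{2304} - 320 i \sqrt{5}$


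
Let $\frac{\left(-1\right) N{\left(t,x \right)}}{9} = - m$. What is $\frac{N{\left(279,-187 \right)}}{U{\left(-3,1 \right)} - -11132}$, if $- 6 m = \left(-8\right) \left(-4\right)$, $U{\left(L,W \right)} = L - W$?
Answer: $- \frac{6}{1391} \approx -0.0043134$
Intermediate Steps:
$m = - \frac{16}{3}$ ($m = - \frac{\left(-8\right) \left(-4\right)}{6} = \left(- \frac{1}{6}\right) 32 = - \frac{16}{3} \approx -5.3333$)
$N{\left(t,x \right)} = -48$ ($N{\left(t,x \right)} = - 9 \left(\left(-1\right) \left(- \frac{16}{3}\right)\right) = \left(-9\right) \frac{16}{3} = -48$)
$\frac{N{\left(279,-187 \right)}}{U{\left(-3,1 \right)} - -11132} = - \frac{48}{\left(-3 - 1\right) - -11132} = - \frac{48}{\left(-3 - 1\right) + 11132} = - \frac{48}{-4 + 11132} = - \frac{48}{11128} = \left(-48\right) \frac{1}{11128} = - \frac{6}{1391}$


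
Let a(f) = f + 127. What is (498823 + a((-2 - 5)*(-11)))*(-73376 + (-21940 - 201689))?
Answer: -148213514135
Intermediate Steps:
a(f) = 127 + f
(498823 + a((-2 - 5)*(-11)))*(-73376 + (-21940 - 201689)) = (498823 + (127 + (-2 - 5)*(-11)))*(-73376 + (-21940 - 201689)) = (498823 + (127 - 7*(-11)))*(-73376 - 223629) = (498823 + (127 + 77))*(-297005) = (498823 + 204)*(-297005) = 499027*(-297005) = -148213514135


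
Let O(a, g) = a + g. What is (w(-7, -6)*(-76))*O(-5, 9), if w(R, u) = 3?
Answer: -912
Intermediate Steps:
(w(-7, -6)*(-76))*O(-5, 9) = (3*(-76))*(-5 + 9) = -228*4 = -912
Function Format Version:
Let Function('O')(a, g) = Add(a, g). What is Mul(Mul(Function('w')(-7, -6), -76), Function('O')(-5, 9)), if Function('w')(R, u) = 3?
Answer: -912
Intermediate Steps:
Mul(Mul(Function('w')(-7, -6), -76), Function('O')(-5, 9)) = Mul(Mul(3, -76), Add(-5, 9)) = Mul(-228, 4) = -912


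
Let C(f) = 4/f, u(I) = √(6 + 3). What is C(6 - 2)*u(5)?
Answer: 3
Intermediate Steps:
u(I) = 3 (u(I) = √9 = 3)
C(6 - 2)*u(5) = (4/(6 - 2))*3 = (4/4)*3 = (4*(¼))*3 = 1*3 = 3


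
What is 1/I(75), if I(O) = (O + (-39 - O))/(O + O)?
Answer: -50/13 ≈ -3.8462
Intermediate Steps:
I(O) = -39/(2*O) (I(O) = -39*1/(2*O) = -39/(2*O))
1/I(75) = 1/(-39/2/75) = 1/(-39/2*1/75) = 1/(-13/50) = -50/13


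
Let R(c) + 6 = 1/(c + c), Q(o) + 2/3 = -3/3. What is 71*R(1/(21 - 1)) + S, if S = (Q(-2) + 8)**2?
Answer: 2917/9 ≈ 324.11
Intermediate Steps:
Q(o) = -5/3 (Q(o) = -2/3 - 3/3 = -2/3 - 3*1/3 = -2/3 - 1 = -5/3)
S = 361/9 (S = (-5/3 + 8)**2 = (19/3)**2 = 361/9 ≈ 40.111)
R(c) = -6 + 1/(2*c) (R(c) = -6 + 1/(c + c) = -6 + 1/(2*c))
71*R(1/(21 - 1)) + S = 71*(-6 + 1/(2*(1/(21 - 1)))) + 361/9 = 71*(-6 + 1/(2*(1/20))) + 361/9 = 71*(-6 + (1/2)*20) + 361/9 = 71*(-6 + 10) + 361/9 = 71*4 + 361/9 = 284 + 361/9 = 2917/9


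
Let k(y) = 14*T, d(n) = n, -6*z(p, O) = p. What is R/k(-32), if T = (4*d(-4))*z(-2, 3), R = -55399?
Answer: 166197/224 ≈ 741.95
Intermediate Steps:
z(p, O) = -p/6
T = -16/3 (T = (4*(-4))*(-⅙*(-2)) = -16*⅓ = -16/3 ≈ -5.3333)
k(y) = -224/3 (k(y) = 14*(-16/3) = -224/3)
R/k(-32) = -55399/(-224/3) = -55399*(-3/224) = 166197/224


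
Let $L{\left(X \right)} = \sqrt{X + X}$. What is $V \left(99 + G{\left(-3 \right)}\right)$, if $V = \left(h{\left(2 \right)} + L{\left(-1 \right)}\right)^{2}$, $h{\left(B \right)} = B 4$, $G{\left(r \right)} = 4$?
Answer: $6386 + 1648 i \sqrt{2} \approx 6386.0 + 2330.6 i$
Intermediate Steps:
$L{\left(X \right)} = \sqrt{2} \sqrt{X}$ ($L{\left(X \right)} = \sqrt{2 X} = \sqrt{2} \sqrt{X}$)
$h{\left(B \right)} = 4 B$
$V = \left(8 + i \sqrt{2}\right)^{2}$ ($V = \left(4 \cdot 2 + \sqrt{2} \sqrt{-1}\right)^{2} = \left(8 + \sqrt{2} i\right)^{2} = \left(8 + i \sqrt{2}\right)^{2} \approx 62.0 + 22.627 i$)
$V \left(99 + G{\left(-3 \right)}\right) = \left(8 + i \sqrt{2}\right)^{2} \left(99 + 4\right) = \left(8 + i \sqrt{2}\right)^{2} \cdot 103 = 103 \left(8 + i \sqrt{2}\right)^{2}$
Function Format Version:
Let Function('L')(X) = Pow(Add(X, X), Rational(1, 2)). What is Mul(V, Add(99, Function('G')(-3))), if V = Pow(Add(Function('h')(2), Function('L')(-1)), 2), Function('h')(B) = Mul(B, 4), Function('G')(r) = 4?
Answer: Add(6386, Mul(1648, I, Pow(2, Rational(1, 2)))) ≈ Add(6386.0, Mul(2330.6, I))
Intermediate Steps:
Function('L')(X) = Mul(Pow(2, Rational(1, 2)), Pow(X, Rational(1, 2))) (Function('L')(X) = Pow(Mul(2, X), Rational(1, 2)) = Mul(Pow(2, Rational(1, 2)), Pow(X, Rational(1, 2))))
Function('h')(B) = Mul(4, B)
V = Pow(Add(8, Mul(I, Pow(2, Rational(1, 2)))), 2) (V = Pow(Add(Mul(4, 2), Mul(Pow(2, Rational(1, 2)), Pow(-1, Rational(1, 2)))), 2) = Pow(Add(8, Mul(Pow(2, Rational(1, 2)), I)), 2) = Pow(Add(8, Mul(I, Pow(2, Rational(1, 2)))), 2) ≈ Add(62.000, Mul(22.627, I)))
Mul(V, Add(99, Function('G')(-3))) = Mul(Pow(Add(8, Mul(I, Pow(2, Rational(1, 2)))), 2), Add(99, 4)) = Mul(Pow(Add(8, Mul(I, Pow(2, Rational(1, 2)))), 2), 103) = Mul(103, Pow(Add(8, Mul(I, Pow(2, Rational(1, 2)))), 2))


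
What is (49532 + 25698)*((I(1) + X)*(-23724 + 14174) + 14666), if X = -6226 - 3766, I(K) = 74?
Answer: 7126655710180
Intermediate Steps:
X = -9992
(49532 + 25698)*((I(1) + X)*(-23724 + 14174) + 14666) = (49532 + 25698)*((74 - 9992)*(-23724 + 14174) + 14666) = 75230*(-9918*(-9550) + 14666) = 75230*(94716900 + 14666) = 75230*94731566 = 7126655710180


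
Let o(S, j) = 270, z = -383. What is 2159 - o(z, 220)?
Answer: 1889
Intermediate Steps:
2159 - o(z, 220) = 2159 - 1*270 = 2159 - 270 = 1889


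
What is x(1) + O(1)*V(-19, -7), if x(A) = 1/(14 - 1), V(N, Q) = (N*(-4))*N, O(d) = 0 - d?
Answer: 18773/13 ≈ 1444.1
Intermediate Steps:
O(d) = -d
V(N, Q) = -4*N**2 (V(N, Q) = (-4*N)*N = -4*N**2)
x(A) = 1/13
x(1) + O(1)*V(-19, -7) = 1/13 + (-1*1)*(-4*(-19)**2) = 1/13 - (-4)*361 = 1/13 - 1*(-1444) = 1/13 + 1444 = 18773/13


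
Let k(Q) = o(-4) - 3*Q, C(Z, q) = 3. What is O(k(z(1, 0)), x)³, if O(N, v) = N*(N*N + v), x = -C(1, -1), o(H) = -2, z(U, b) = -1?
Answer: -8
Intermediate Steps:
x = -3 (x = -1*3 = -3)
k(Q) = -2 - 3*Q
O(N, v) = N*(v + N²) (O(N, v) = N*(N² + v) = N*(v + N²))
O(k(z(1, 0)), x)³ = ((-2 - 3*(-1))*(-3 + (-2 - 3*(-1))²))³ = ((-2 + 3)*(-3 + (-2 + 3)²))³ = (1*(-3 + 1²))³ = (1*(-3 + 1))³ = (1*(-2))³ = (-2)³ = -8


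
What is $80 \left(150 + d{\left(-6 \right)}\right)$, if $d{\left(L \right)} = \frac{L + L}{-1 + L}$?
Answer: $\frac{84960}{7} \approx 12137.0$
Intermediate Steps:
$d{\left(L \right)} = \frac{2 L}{-1 + L}$
$80 \left(150 + d{\left(-6 \right)}\right) = 80 \left(150 + 2 \left(-6\right) \frac{1}{-1 - 6}\right) = 80 \left(150 + 2 \left(-6\right) \frac{1}{-7}\right) = 80 \left(150 + 2 \left(-6\right) \left(- \frac{1}{7}\right)\right) = 80 \left(150 + \frac{12}{7}\right) = 80 \cdot \frac{1062}{7} = \frac{84960}{7}$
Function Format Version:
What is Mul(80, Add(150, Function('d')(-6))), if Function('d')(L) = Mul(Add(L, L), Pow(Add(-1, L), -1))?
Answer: Rational(84960, 7) ≈ 12137.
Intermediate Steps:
Function('d')(L) = Mul(2, L, Pow(Add(-1, L), -1)) (Function('d')(L) = Mul(Mul(2, L), Pow(Add(-1, L), -1)) = Mul(2, L, Pow(Add(-1, L), -1)))
Mul(80, Add(150, Function('d')(-6))) = Mul(80, Add(150, Mul(2, -6, Pow(Add(-1, -6), -1)))) = Mul(80, Add(150, Mul(2, -6, Pow(-7, -1)))) = Mul(80, Add(150, Mul(2, -6, Rational(-1, 7)))) = Mul(80, Add(150, Rational(12, 7))) = Mul(80, Rational(1062, 7)) = Rational(84960, 7)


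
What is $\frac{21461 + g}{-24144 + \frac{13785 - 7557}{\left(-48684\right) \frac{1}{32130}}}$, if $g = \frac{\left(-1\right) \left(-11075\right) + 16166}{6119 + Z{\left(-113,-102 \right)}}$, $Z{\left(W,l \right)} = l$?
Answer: $- \frac{261997161223}{344857369263} \approx -0.75973$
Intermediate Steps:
$g = \frac{27241}{6017}$ ($g = \frac{\left(-1\right) \left(-11075\right) + 16166}{6119 - 102} = \frac{11075 + 16166}{6017} = 27241 \cdot \frac{1}{6017} = \frac{27241}{6017} \approx 4.5273$)
$\frac{21461 + g}{-24144 + \frac{13785 - 7557}{\left(-48684\right) \frac{1}{32130}}} = \frac{21461 + \frac{27241}{6017}}{-24144 + \frac{13785 - 7557}{\left(-48684\right) \frac{1}{32130}}} = \frac{129158078}{6017 \left(-24144 + \frac{13785 - 7557}{\left(-48684\right) \frac{1}{32130}}\right)} = \frac{129158078}{6017 \left(-24144 + \frac{6228}{- \frac{8114}{5355}}\right)} = \frac{129158078}{6017 \left(-24144 + 6228 \left(- \frac{5355}{8114}\right)\right)} = \frac{129158078}{6017 \left(-24144 - \frac{16675470}{4057}\right)} = \frac{129158078}{6017 \left(- \frac{114627678}{4057}\right)} = \frac{129158078}{6017} \left(- \frac{4057}{114627678}\right) = - \frac{261997161223}{344857369263}$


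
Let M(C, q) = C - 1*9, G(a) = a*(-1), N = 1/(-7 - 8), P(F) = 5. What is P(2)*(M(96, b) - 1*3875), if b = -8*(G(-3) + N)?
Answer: -18940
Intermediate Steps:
N = -1/15 (N = 1/(-15) = -1/15 ≈ -0.066667)
G(a) = -a
b = -352/15 (b = -8*(-1*(-3) - 1/15) = -8*(3 - 1/15) = -8*44/15 = -352/15 ≈ -23.467)
M(C, q) = -9 + C (M(C, q) = C - 9 = -9 + C)
P(2)*(M(96, b) - 1*3875) = 5*((-9 + 96) - 1*3875) = 5*(87 - 3875) = 5*(-3788) = -18940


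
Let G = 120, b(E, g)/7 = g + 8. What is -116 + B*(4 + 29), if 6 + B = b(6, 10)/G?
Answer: -5587/20 ≈ -279.35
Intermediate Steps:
b(E, g) = 56 + 7*g (b(E, g) = 7*(g + 8) = 7*(8 + g) = 56 + 7*g)
B = -99/20 (B = -6 + (56 + 7*10)/120 = -6 + (56 + 70)*(1/120) = -6 + 126*(1/120) = -6 + 21/20 = -99/20 ≈ -4.9500)
-116 + B*(4 + 29) = -116 - 99*(4 + 29)/20 = -116 - 99/20*33 = -116 - 3267/20 = -5587/20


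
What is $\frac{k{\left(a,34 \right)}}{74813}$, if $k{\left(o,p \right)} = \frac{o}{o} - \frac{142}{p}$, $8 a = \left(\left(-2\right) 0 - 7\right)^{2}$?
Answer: $- \frac{54}{1271821} \approx -4.2459 \cdot 10^{-5}$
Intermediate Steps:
$a = \frac{49}{8}$ ($a = \frac{\left(\left(-2\right) 0 - 7\right)^{2}}{8} = \frac{\left(0 - 7\right)^{2}}{8} = \frac{\left(-7\right)^{2}}{8} = \frac{1}{8} \cdot 49 = \frac{49}{8} \approx 6.125$)
$k{\left(o,p \right)} = 1 - \frac{142}{p}$
$\frac{k{\left(a,34 \right)}}{74813} = \frac{\frac{1}{34} \left(-142 + 34\right)}{74813} = \frac{1}{34} \left(-108\right) \frac{1}{74813} = \left(- \frac{54}{17}\right) \frac{1}{74813} = - \frac{54}{1271821}$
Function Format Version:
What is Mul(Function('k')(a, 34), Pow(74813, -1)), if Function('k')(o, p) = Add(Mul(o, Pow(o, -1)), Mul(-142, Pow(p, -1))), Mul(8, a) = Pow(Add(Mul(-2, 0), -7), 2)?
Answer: Rational(-54, 1271821) ≈ -4.2459e-5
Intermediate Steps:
a = Rational(49, 8) (a = Mul(Rational(1, 8), Pow(Add(Mul(-2, 0), -7), 2)) = Mul(Rational(1, 8), Pow(Add(0, -7), 2)) = Mul(Rational(1, 8), Pow(-7, 2)) = Mul(Rational(1, 8), 49) = Rational(49, 8) ≈ 6.1250)
Function('k')(o, p) = Add(1, Mul(-142, Pow(p, -1)))
Mul(Function('k')(a, 34), Pow(74813, -1)) = Mul(Mul(Pow(34, -1), Add(-142, 34)), Pow(74813, -1)) = Mul(Mul(Rational(1, 34), -108), Rational(1, 74813)) = Mul(Rational(-54, 17), Rational(1, 74813)) = Rational(-54, 1271821)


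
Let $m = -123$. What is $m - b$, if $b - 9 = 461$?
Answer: $-593$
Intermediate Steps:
$b = 470$ ($b = 9 + 461 = 470$)
$m - b = -123 - 470 = -593$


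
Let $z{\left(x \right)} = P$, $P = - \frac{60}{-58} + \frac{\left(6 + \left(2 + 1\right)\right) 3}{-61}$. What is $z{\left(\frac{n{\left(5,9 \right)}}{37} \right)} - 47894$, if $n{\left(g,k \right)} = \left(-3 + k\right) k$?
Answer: $- \frac{84723439}{1769} \approx -47893.0$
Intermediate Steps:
$n{\left(g,k \right)} = k \left(-3 + k\right)$
$P = \frac{1047}{1769}$ ($P = \left(-60\right) \left(- \frac{1}{58}\right) + \left(6 + 3\right) 3 \left(- \frac{1}{61}\right) = \frac{30}{29} + 9 \cdot 3 \left(- \frac{1}{61}\right) = \frac{30}{29} + 27 \left(- \frac{1}{61}\right) = \frac{30}{29} - \frac{27}{61} = \frac{1047}{1769} \approx 0.59186$)
$z{\left(x \right)} = \frac{1047}{1769}$
$z{\left(\frac{n{\left(5,9 \right)}}{37} \right)} - 47894 = \frac{1047}{1769} - 47894 = - \frac{84723439}{1769}$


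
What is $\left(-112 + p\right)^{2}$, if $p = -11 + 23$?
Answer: $10000$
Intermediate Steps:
$p = 12$
$\left(-112 + p\right)^{2} = \left(-112 + 12\right)^{2} = \left(-100\right)^{2} = 10000$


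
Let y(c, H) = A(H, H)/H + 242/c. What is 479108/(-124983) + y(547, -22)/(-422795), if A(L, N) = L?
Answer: -110802861984007/28904676554295 ≈ -3.8334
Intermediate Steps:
y(c, H) = 1 + 242/c (y(c, H) = H/H + 242/c = 1 + 242/c)
479108/(-124983) + y(547, -22)/(-422795) = 479108/(-124983) + ((242 + 547)/547)/(-422795) = 479108*(-1/124983) + ((1/547)*789)*(-1/422795) = -479108/124983 + (789/547)*(-1/422795) = -479108/124983 - 789/231268865 = -110802861984007/28904676554295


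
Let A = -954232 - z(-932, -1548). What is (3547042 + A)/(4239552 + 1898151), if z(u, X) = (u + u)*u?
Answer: 855562/6137703 ≈ 0.13939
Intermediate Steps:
z(u, X) = 2*u**2 (z(u, X) = (2*u)*u = 2*u**2)
A = -2691480 (A = -954232 - 2*(-932)**2 = -954232 - 2*868624 = -954232 - 1*1737248 = -954232 - 1737248 = -2691480)
(3547042 + A)/(4239552 + 1898151) = (3547042 - 2691480)/(4239552 + 1898151) = 855562/6137703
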